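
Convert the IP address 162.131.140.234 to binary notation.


162 = 10100010
131 = 10000011
140 = 10001100
234 = 11101010
Binary: 10100010.10000011.10001100.11101010


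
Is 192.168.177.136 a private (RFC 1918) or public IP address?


RFC 1918 private ranges:
  10.0.0.0/8 (10.0.0.0 - 10.255.255.255)
  172.16.0.0/12 (172.16.0.0 - 172.31.255.255)
  192.168.0.0/16 (192.168.0.0 - 192.168.255.255)
Private (in 192.168.0.0/16)


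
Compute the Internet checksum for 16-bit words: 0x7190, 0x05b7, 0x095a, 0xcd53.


Sum all words (with carry folding):
+ 0x7190 = 0x7190
+ 0x05b7 = 0x7747
+ 0x095a = 0x80a1
+ 0xcd53 = 0x4df5
One's complement: ~0x4df5
Checksum = 0xb20a


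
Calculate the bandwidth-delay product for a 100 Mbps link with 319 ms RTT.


BDP = bandwidth * RTT
= 100 Mbps * 319 ms
= 100 * 1e6 * 319 / 1000 bits
= 31900000 bits
= 3987500 bytes
= 3894.043 KB
BDP = 31900000 bits (3987500 bytes)


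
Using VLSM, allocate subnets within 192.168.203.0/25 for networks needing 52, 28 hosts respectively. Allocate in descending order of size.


52 hosts -> /26 (62 usable): 192.168.203.0/26
28 hosts -> /27 (30 usable): 192.168.203.64/27
Allocation: 192.168.203.0/26 (52 hosts, 62 usable); 192.168.203.64/27 (28 hosts, 30 usable)


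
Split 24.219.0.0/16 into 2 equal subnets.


New prefix = 16 + 1 = 17
Each subnet has 32768 addresses
  24.219.0.0/17
  24.219.128.0/17
Subnets: 24.219.0.0/17, 24.219.128.0/17


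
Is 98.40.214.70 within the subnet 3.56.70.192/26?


Subnet network: 3.56.70.192
Test IP AND mask: 98.40.214.64
No, 98.40.214.70 is not in 3.56.70.192/26


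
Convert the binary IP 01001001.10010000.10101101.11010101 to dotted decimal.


01001001 = 73
10010000 = 144
10101101 = 173
11010101 = 213
IP: 73.144.173.213


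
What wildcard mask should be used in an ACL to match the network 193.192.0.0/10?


Subnet mask: 255.192.0.0
Wildcard = 255.255.255.255 - subnet mask
255 - 255 = 0
255 - 192 = 63
255 - 0 = 255
255 - 0 = 255
Wildcard: 0.63.255.255


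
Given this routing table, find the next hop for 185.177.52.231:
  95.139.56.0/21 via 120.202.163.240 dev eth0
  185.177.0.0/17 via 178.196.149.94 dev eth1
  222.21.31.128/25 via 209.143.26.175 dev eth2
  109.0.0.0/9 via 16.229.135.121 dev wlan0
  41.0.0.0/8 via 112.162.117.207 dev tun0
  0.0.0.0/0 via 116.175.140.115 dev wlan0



Longest prefix match for 185.177.52.231:
  /21 95.139.56.0: no
  /17 185.177.0.0: MATCH
  /25 222.21.31.128: no
  /9 109.0.0.0: no
  /8 41.0.0.0: no
  /0 0.0.0.0: MATCH
Selected: next-hop 178.196.149.94 via eth1 (matched /17)


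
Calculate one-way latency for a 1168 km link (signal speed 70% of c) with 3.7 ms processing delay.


Speed = 0.7 * 3e5 km/s = 210000 km/s
Propagation delay = 1168 / 210000 = 0.0056 s = 5.5619 ms
Processing delay = 3.7 ms
Total one-way latency = 9.2619 ms


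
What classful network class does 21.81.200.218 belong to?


First octet: 21
Binary: 00010101
0xxxxxxx -> Class A (1-126)
Class A, default mask 255.0.0.0 (/8)


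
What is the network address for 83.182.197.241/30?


IP:   01010011.10110110.11000101.11110001
Mask: 11111111.11111111.11111111.11111100
AND operation:
Net:  01010011.10110110.11000101.11110000
Network: 83.182.197.240/30


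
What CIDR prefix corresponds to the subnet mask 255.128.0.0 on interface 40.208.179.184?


Binary: 11111111.10000000.00000000.00000000
Count leading 1s
Prefix: /9


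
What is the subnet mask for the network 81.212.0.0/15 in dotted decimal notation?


/15 means 15 network bits, 17 host bits
Binary: 11111111111111100000000000000000
Mask: 255.254.0.0


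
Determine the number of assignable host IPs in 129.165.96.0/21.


Host bits = 32 - 21 = 11
Total addresses = 2^11 = 2048
Usable = total - 2 (network and broadcast)
Usable hosts: 2046


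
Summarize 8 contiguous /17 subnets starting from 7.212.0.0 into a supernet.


Original prefix: /17
Number of subnets: 8 = 2^3
New prefix = 17 - 3 = 14
Supernet: 7.212.0.0/14


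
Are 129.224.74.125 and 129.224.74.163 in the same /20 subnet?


Mask: 255.255.240.0
129.224.74.125 AND mask = 129.224.64.0
129.224.74.163 AND mask = 129.224.64.0
Yes, same subnet (129.224.64.0)


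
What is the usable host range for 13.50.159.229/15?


Network: 13.50.0.0
Broadcast: 13.51.255.255
First usable = network + 1
Last usable = broadcast - 1
Range: 13.50.0.1 to 13.51.255.254


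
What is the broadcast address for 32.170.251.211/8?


Network: 32.0.0.0/8
Host bits = 24
Set all host bits to 1:
Broadcast: 32.255.255.255


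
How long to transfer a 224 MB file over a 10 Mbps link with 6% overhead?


Effective throughput = 10 * (1 - 6/100) = 9.4 Mbps
File size in Mb = 224 * 8 = 1792 Mb
Time = 1792 / 9.4
Time = 190.6383 seconds


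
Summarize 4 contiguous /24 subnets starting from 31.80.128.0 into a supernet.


Original prefix: /24
Number of subnets: 4 = 2^2
New prefix = 24 - 2 = 22
Supernet: 31.80.128.0/22


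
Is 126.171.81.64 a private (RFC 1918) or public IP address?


RFC 1918 private ranges:
  10.0.0.0/8 (10.0.0.0 - 10.255.255.255)
  172.16.0.0/12 (172.16.0.0 - 172.31.255.255)
  192.168.0.0/16 (192.168.0.0 - 192.168.255.255)
Public (not in any RFC 1918 range)


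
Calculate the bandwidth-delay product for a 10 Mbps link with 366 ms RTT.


BDP = bandwidth * RTT
= 10 Mbps * 366 ms
= 10 * 1e6 * 366 / 1000 bits
= 3660000 bits
= 457500 bytes
= 446.7773 KB
BDP = 3660000 bits (457500 bytes)


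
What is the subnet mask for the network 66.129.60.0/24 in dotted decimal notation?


/24 means 24 network bits, 8 host bits
Binary: 11111111111111111111111100000000
Mask: 255.255.255.0


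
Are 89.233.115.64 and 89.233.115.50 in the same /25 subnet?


Mask: 255.255.255.128
89.233.115.64 AND mask = 89.233.115.0
89.233.115.50 AND mask = 89.233.115.0
Yes, same subnet (89.233.115.0)


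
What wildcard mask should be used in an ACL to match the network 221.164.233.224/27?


Subnet mask: 255.255.255.224
Wildcard = 255.255.255.255 - subnet mask
255 - 255 = 0
255 - 255 = 0
255 - 255 = 0
255 - 224 = 31
Wildcard: 0.0.0.31


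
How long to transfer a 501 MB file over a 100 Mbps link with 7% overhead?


Effective throughput = 100 * (1 - 7/100) = 93 Mbps
File size in Mb = 501 * 8 = 4008 Mb
Time = 4008 / 93
Time = 43.0968 seconds


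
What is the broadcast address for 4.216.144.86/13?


Network: 4.216.0.0/13
Host bits = 19
Set all host bits to 1:
Broadcast: 4.223.255.255


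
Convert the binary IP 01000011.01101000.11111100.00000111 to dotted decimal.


01000011 = 67
01101000 = 104
11111100 = 252
00000111 = 7
IP: 67.104.252.7


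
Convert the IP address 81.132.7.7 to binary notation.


81 = 01010001
132 = 10000100
7 = 00000111
7 = 00000111
Binary: 01010001.10000100.00000111.00000111


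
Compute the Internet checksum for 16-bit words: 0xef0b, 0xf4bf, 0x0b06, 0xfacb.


Sum all words (with carry folding):
+ 0xef0b = 0xef0b
+ 0xf4bf = 0xe3cb
+ 0x0b06 = 0xeed1
+ 0xfacb = 0xe99d
One's complement: ~0xe99d
Checksum = 0x1662


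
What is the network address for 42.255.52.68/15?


IP:   00101010.11111111.00110100.01000100
Mask: 11111111.11111110.00000000.00000000
AND operation:
Net:  00101010.11111110.00000000.00000000
Network: 42.254.0.0/15


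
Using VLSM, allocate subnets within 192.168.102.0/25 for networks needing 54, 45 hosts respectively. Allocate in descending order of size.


54 hosts -> /26 (62 usable): 192.168.102.0/26
45 hosts -> /26 (62 usable): 192.168.102.64/26
Allocation: 192.168.102.0/26 (54 hosts, 62 usable); 192.168.102.64/26 (45 hosts, 62 usable)


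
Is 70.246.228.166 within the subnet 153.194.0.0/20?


Subnet network: 153.194.0.0
Test IP AND mask: 70.246.224.0
No, 70.246.228.166 is not in 153.194.0.0/20


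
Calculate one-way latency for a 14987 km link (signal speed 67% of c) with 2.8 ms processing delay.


Speed = 0.67 * 3e5 km/s = 201000 km/s
Propagation delay = 14987 / 201000 = 0.0746 s = 74.5622 ms
Processing delay = 2.8 ms
Total one-way latency = 77.3622 ms


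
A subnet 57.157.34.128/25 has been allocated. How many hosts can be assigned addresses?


Host bits = 32 - 25 = 7
Total addresses = 2^7 = 128
Usable = total - 2 (network and broadcast)
Usable hosts: 126


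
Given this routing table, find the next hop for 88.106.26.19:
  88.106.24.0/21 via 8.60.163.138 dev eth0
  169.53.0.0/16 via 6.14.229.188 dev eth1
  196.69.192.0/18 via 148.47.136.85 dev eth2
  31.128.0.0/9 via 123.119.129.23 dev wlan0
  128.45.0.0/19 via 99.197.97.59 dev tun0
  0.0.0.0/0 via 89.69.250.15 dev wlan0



Longest prefix match for 88.106.26.19:
  /21 88.106.24.0: MATCH
  /16 169.53.0.0: no
  /18 196.69.192.0: no
  /9 31.128.0.0: no
  /19 128.45.0.0: no
  /0 0.0.0.0: MATCH
Selected: next-hop 8.60.163.138 via eth0 (matched /21)


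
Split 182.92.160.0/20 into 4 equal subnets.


New prefix = 20 + 2 = 22
Each subnet has 1024 addresses
  182.92.160.0/22
  182.92.164.0/22
  182.92.168.0/22
  182.92.172.0/22
Subnets: 182.92.160.0/22, 182.92.164.0/22, 182.92.168.0/22, 182.92.172.0/22


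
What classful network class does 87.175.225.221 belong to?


First octet: 87
Binary: 01010111
0xxxxxxx -> Class A (1-126)
Class A, default mask 255.0.0.0 (/8)


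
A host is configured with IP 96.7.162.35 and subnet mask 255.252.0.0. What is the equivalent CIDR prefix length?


Binary: 11111111.11111100.00000000.00000000
Count leading 1s
Prefix: /14


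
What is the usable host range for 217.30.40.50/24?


Network: 217.30.40.0
Broadcast: 217.30.40.255
First usable = network + 1
Last usable = broadcast - 1
Range: 217.30.40.1 to 217.30.40.254


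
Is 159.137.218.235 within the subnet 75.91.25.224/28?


Subnet network: 75.91.25.224
Test IP AND mask: 159.137.218.224
No, 159.137.218.235 is not in 75.91.25.224/28


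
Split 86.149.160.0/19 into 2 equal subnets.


New prefix = 19 + 1 = 20
Each subnet has 4096 addresses
  86.149.160.0/20
  86.149.176.0/20
Subnets: 86.149.160.0/20, 86.149.176.0/20


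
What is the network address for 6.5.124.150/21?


IP:   00000110.00000101.01111100.10010110
Mask: 11111111.11111111.11111000.00000000
AND operation:
Net:  00000110.00000101.01111000.00000000
Network: 6.5.120.0/21


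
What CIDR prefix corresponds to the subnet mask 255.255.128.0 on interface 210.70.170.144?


Binary: 11111111.11111111.10000000.00000000
Count leading 1s
Prefix: /17


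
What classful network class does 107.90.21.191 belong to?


First octet: 107
Binary: 01101011
0xxxxxxx -> Class A (1-126)
Class A, default mask 255.0.0.0 (/8)


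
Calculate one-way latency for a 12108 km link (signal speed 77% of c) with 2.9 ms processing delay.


Speed = 0.77 * 3e5 km/s = 231000 km/s
Propagation delay = 12108 / 231000 = 0.0524 s = 52.4156 ms
Processing delay = 2.9 ms
Total one-way latency = 55.3156 ms


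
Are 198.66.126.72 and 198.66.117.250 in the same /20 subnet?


Mask: 255.255.240.0
198.66.126.72 AND mask = 198.66.112.0
198.66.117.250 AND mask = 198.66.112.0
Yes, same subnet (198.66.112.0)


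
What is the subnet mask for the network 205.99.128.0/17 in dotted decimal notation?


/17 means 17 network bits, 15 host bits
Binary: 11111111111111111000000000000000
Mask: 255.255.128.0


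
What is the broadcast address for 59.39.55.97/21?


Network: 59.39.48.0/21
Host bits = 11
Set all host bits to 1:
Broadcast: 59.39.55.255


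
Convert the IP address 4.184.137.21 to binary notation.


4 = 00000100
184 = 10111000
137 = 10001001
21 = 00010101
Binary: 00000100.10111000.10001001.00010101


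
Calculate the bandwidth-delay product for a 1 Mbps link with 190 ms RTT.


BDP = bandwidth * RTT
= 1 Mbps * 190 ms
= 1 * 1e6 * 190 / 1000 bits
= 190000 bits
= 23750 bytes
= 23.1934 KB
BDP = 190000 bits (23750 bytes)


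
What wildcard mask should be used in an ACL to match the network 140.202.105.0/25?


Subnet mask: 255.255.255.128
Wildcard = 255.255.255.255 - subnet mask
255 - 255 = 0
255 - 255 = 0
255 - 255 = 0
255 - 128 = 127
Wildcard: 0.0.0.127


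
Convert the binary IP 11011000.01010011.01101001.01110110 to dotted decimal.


11011000 = 216
01010011 = 83
01101001 = 105
01110110 = 118
IP: 216.83.105.118


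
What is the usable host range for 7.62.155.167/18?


Network: 7.62.128.0
Broadcast: 7.62.191.255
First usable = network + 1
Last usable = broadcast - 1
Range: 7.62.128.1 to 7.62.191.254


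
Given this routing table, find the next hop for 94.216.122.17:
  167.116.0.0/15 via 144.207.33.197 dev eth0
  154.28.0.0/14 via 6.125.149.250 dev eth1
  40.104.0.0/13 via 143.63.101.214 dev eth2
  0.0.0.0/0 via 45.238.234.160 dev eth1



Longest prefix match for 94.216.122.17:
  /15 167.116.0.0: no
  /14 154.28.0.0: no
  /13 40.104.0.0: no
  /0 0.0.0.0: MATCH
Selected: next-hop 45.238.234.160 via eth1 (matched /0)


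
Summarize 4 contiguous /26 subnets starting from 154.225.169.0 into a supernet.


Original prefix: /26
Number of subnets: 4 = 2^2
New prefix = 26 - 2 = 24
Supernet: 154.225.169.0/24


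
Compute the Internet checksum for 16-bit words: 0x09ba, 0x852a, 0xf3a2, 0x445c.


Sum all words (with carry folding):
+ 0x09ba = 0x09ba
+ 0x852a = 0x8ee4
+ 0xf3a2 = 0x8287
+ 0x445c = 0xc6e3
One's complement: ~0xc6e3
Checksum = 0x391c


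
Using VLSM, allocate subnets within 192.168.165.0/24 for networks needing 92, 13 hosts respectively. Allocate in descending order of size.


92 hosts -> /25 (126 usable): 192.168.165.0/25
13 hosts -> /28 (14 usable): 192.168.165.128/28
Allocation: 192.168.165.0/25 (92 hosts, 126 usable); 192.168.165.128/28 (13 hosts, 14 usable)


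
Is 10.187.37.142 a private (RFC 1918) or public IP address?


RFC 1918 private ranges:
  10.0.0.0/8 (10.0.0.0 - 10.255.255.255)
  172.16.0.0/12 (172.16.0.0 - 172.31.255.255)
  192.168.0.0/16 (192.168.0.0 - 192.168.255.255)
Private (in 10.0.0.0/8)


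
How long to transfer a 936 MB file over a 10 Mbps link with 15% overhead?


Effective throughput = 10 * (1 - 15/100) = 8.5 Mbps
File size in Mb = 936 * 8 = 7488 Mb
Time = 7488 / 8.5
Time = 880.9412 seconds


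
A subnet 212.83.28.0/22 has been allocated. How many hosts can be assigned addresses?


Host bits = 32 - 22 = 10
Total addresses = 2^10 = 1024
Usable = total - 2 (network and broadcast)
Usable hosts: 1022


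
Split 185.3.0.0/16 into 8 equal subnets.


New prefix = 16 + 3 = 19
Each subnet has 8192 addresses
  185.3.0.0/19
  185.3.32.0/19
  185.3.64.0/19
  185.3.96.0/19
  185.3.128.0/19
  185.3.160.0/19
  185.3.192.0/19
  185.3.224.0/19
Subnets: 185.3.0.0/19, 185.3.32.0/19, 185.3.64.0/19, 185.3.96.0/19, 185.3.128.0/19, 185.3.160.0/19, 185.3.192.0/19, 185.3.224.0/19


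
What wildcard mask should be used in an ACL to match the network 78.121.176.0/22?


Subnet mask: 255.255.252.0
Wildcard = 255.255.255.255 - subnet mask
255 - 255 = 0
255 - 255 = 0
255 - 252 = 3
255 - 0 = 255
Wildcard: 0.0.3.255


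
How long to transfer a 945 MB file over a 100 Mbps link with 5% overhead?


Effective throughput = 100 * (1 - 5/100) = 95 Mbps
File size in Mb = 945 * 8 = 7560 Mb
Time = 7560 / 95
Time = 79.5789 seconds


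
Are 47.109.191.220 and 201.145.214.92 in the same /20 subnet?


Mask: 255.255.240.0
47.109.191.220 AND mask = 47.109.176.0
201.145.214.92 AND mask = 201.145.208.0
No, different subnets (47.109.176.0 vs 201.145.208.0)


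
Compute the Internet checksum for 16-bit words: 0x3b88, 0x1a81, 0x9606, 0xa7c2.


Sum all words (with carry folding):
+ 0x3b88 = 0x3b88
+ 0x1a81 = 0x5609
+ 0x9606 = 0xec0f
+ 0xa7c2 = 0x93d2
One's complement: ~0x93d2
Checksum = 0x6c2d


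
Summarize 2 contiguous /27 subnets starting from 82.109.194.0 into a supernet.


Original prefix: /27
Number of subnets: 2 = 2^1
New prefix = 27 - 1 = 26
Supernet: 82.109.194.0/26


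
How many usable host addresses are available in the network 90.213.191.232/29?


Host bits = 32 - 29 = 3
Total addresses = 2^3 = 8
Usable = total - 2 (network and broadcast)
Usable hosts: 6


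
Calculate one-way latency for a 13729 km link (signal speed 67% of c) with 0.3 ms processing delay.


Speed = 0.67 * 3e5 km/s = 201000 km/s
Propagation delay = 13729 / 201000 = 0.0683 s = 68.3035 ms
Processing delay = 0.3 ms
Total one-way latency = 68.6035 ms


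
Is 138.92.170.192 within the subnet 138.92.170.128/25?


Subnet network: 138.92.170.128
Test IP AND mask: 138.92.170.128
Yes, 138.92.170.192 is in 138.92.170.128/25


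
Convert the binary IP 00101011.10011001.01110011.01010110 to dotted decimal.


00101011 = 43
10011001 = 153
01110011 = 115
01010110 = 86
IP: 43.153.115.86


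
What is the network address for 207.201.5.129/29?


IP:   11001111.11001001.00000101.10000001
Mask: 11111111.11111111.11111111.11111000
AND operation:
Net:  11001111.11001001.00000101.10000000
Network: 207.201.5.128/29


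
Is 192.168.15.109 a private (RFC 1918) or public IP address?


RFC 1918 private ranges:
  10.0.0.0/8 (10.0.0.0 - 10.255.255.255)
  172.16.0.0/12 (172.16.0.0 - 172.31.255.255)
  192.168.0.0/16 (192.168.0.0 - 192.168.255.255)
Private (in 192.168.0.0/16)


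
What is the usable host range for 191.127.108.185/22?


Network: 191.127.108.0
Broadcast: 191.127.111.255
First usable = network + 1
Last usable = broadcast - 1
Range: 191.127.108.1 to 191.127.111.254


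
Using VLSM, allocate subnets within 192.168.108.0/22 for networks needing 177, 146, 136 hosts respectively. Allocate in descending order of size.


177 hosts -> /24 (254 usable): 192.168.108.0/24
146 hosts -> /24 (254 usable): 192.168.109.0/24
136 hosts -> /24 (254 usable): 192.168.110.0/24
Allocation: 192.168.108.0/24 (177 hosts, 254 usable); 192.168.109.0/24 (146 hosts, 254 usable); 192.168.110.0/24 (136 hosts, 254 usable)


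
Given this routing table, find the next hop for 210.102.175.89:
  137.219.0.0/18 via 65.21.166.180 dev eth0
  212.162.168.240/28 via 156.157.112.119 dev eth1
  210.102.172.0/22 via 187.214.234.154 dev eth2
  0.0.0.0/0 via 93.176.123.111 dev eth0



Longest prefix match for 210.102.175.89:
  /18 137.219.0.0: no
  /28 212.162.168.240: no
  /22 210.102.172.0: MATCH
  /0 0.0.0.0: MATCH
Selected: next-hop 187.214.234.154 via eth2 (matched /22)


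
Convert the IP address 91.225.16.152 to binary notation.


91 = 01011011
225 = 11100001
16 = 00010000
152 = 10011000
Binary: 01011011.11100001.00010000.10011000


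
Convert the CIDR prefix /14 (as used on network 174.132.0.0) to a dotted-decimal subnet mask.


/14 means 14 network bits, 18 host bits
Binary: 11111111111111000000000000000000
Mask: 255.252.0.0


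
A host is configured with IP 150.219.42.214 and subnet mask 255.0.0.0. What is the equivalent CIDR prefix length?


Binary: 11111111.00000000.00000000.00000000
Count leading 1s
Prefix: /8


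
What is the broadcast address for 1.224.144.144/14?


Network: 1.224.0.0/14
Host bits = 18
Set all host bits to 1:
Broadcast: 1.227.255.255


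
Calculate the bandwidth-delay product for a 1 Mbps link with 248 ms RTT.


BDP = bandwidth * RTT
= 1 Mbps * 248 ms
= 1 * 1e6 * 248 / 1000 bits
= 248000 bits
= 31000 bytes
= 30.2734 KB
BDP = 248000 bits (31000 bytes)


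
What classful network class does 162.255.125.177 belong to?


First octet: 162
Binary: 10100010
10xxxxxx -> Class B (128-191)
Class B, default mask 255.255.0.0 (/16)


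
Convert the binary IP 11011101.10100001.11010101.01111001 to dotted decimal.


11011101 = 221
10100001 = 161
11010101 = 213
01111001 = 121
IP: 221.161.213.121


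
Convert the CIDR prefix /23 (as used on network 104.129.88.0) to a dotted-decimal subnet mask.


/23 means 23 network bits, 9 host bits
Binary: 11111111111111111111111000000000
Mask: 255.255.254.0


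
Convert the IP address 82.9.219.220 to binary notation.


82 = 01010010
9 = 00001001
219 = 11011011
220 = 11011100
Binary: 01010010.00001001.11011011.11011100


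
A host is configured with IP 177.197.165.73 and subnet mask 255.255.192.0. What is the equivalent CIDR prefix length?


Binary: 11111111.11111111.11000000.00000000
Count leading 1s
Prefix: /18


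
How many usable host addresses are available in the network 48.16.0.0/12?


Host bits = 32 - 12 = 20
Total addresses = 2^20 = 1048576
Usable = total - 2 (network and broadcast)
Usable hosts: 1048574


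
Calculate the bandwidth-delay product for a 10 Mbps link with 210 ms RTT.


BDP = bandwidth * RTT
= 10 Mbps * 210 ms
= 10 * 1e6 * 210 / 1000 bits
= 2100000 bits
= 262500 bytes
= 256.3477 KB
BDP = 2100000 bits (262500 bytes)


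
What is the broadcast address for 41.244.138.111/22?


Network: 41.244.136.0/22
Host bits = 10
Set all host bits to 1:
Broadcast: 41.244.139.255


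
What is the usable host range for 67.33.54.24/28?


Network: 67.33.54.16
Broadcast: 67.33.54.31
First usable = network + 1
Last usable = broadcast - 1
Range: 67.33.54.17 to 67.33.54.30


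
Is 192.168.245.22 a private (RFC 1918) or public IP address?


RFC 1918 private ranges:
  10.0.0.0/8 (10.0.0.0 - 10.255.255.255)
  172.16.0.0/12 (172.16.0.0 - 172.31.255.255)
  192.168.0.0/16 (192.168.0.0 - 192.168.255.255)
Private (in 192.168.0.0/16)


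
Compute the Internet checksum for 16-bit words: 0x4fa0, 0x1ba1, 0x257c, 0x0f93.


Sum all words (with carry folding):
+ 0x4fa0 = 0x4fa0
+ 0x1ba1 = 0x6b41
+ 0x257c = 0x90bd
+ 0x0f93 = 0xa050
One's complement: ~0xa050
Checksum = 0x5faf


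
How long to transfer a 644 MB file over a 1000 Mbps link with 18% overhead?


Effective throughput = 1000 * (1 - 18/100) = 820.0 Mbps
File size in Mb = 644 * 8 = 5152 Mb
Time = 5152 / 820.0
Time = 6.2829 seconds


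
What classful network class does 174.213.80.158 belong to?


First octet: 174
Binary: 10101110
10xxxxxx -> Class B (128-191)
Class B, default mask 255.255.0.0 (/16)


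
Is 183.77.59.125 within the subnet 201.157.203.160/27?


Subnet network: 201.157.203.160
Test IP AND mask: 183.77.59.96
No, 183.77.59.125 is not in 201.157.203.160/27


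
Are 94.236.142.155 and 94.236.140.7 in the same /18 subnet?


Mask: 255.255.192.0
94.236.142.155 AND mask = 94.236.128.0
94.236.140.7 AND mask = 94.236.128.0
Yes, same subnet (94.236.128.0)


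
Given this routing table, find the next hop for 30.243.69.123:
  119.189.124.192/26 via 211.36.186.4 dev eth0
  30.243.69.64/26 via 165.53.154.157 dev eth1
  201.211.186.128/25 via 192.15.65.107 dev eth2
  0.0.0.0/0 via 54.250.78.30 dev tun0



Longest prefix match for 30.243.69.123:
  /26 119.189.124.192: no
  /26 30.243.69.64: MATCH
  /25 201.211.186.128: no
  /0 0.0.0.0: MATCH
Selected: next-hop 165.53.154.157 via eth1 (matched /26)


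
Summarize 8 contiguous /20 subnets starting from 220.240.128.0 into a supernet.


Original prefix: /20
Number of subnets: 8 = 2^3
New prefix = 20 - 3 = 17
Supernet: 220.240.128.0/17


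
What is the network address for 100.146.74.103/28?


IP:   01100100.10010010.01001010.01100111
Mask: 11111111.11111111.11111111.11110000
AND operation:
Net:  01100100.10010010.01001010.01100000
Network: 100.146.74.96/28


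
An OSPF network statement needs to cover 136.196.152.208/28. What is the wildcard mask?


Subnet mask: 255.255.255.240
Wildcard = 255.255.255.255 - subnet mask
255 - 255 = 0
255 - 255 = 0
255 - 255 = 0
255 - 240 = 15
Wildcard: 0.0.0.15


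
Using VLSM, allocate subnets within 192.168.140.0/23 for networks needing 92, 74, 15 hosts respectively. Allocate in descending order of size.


92 hosts -> /25 (126 usable): 192.168.140.0/25
74 hosts -> /25 (126 usable): 192.168.140.128/25
15 hosts -> /27 (30 usable): 192.168.141.0/27
Allocation: 192.168.140.0/25 (92 hosts, 126 usable); 192.168.140.128/25 (74 hosts, 126 usable); 192.168.141.0/27 (15 hosts, 30 usable)


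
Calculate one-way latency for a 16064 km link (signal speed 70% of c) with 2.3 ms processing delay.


Speed = 0.7 * 3e5 km/s = 210000 km/s
Propagation delay = 16064 / 210000 = 0.0765 s = 76.4952 ms
Processing delay = 2.3 ms
Total one-way latency = 78.7952 ms


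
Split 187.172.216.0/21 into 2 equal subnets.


New prefix = 21 + 1 = 22
Each subnet has 1024 addresses
  187.172.216.0/22
  187.172.220.0/22
Subnets: 187.172.216.0/22, 187.172.220.0/22


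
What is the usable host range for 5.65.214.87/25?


Network: 5.65.214.0
Broadcast: 5.65.214.127
First usable = network + 1
Last usable = broadcast - 1
Range: 5.65.214.1 to 5.65.214.126


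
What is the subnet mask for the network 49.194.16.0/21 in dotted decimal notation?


/21 means 21 network bits, 11 host bits
Binary: 11111111111111111111100000000000
Mask: 255.255.248.0


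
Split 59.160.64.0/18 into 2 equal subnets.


New prefix = 18 + 1 = 19
Each subnet has 8192 addresses
  59.160.64.0/19
  59.160.96.0/19
Subnets: 59.160.64.0/19, 59.160.96.0/19


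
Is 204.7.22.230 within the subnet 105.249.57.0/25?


Subnet network: 105.249.57.0
Test IP AND mask: 204.7.22.128
No, 204.7.22.230 is not in 105.249.57.0/25


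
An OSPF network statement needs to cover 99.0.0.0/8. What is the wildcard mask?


Subnet mask: 255.0.0.0
Wildcard = 255.255.255.255 - subnet mask
255 - 255 = 0
255 - 0 = 255
255 - 0 = 255
255 - 0 = 255
Wildcard: 0.255.255.255


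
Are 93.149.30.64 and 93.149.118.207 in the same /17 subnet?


Mask: 255.255.128.0
93.149.30.64 AND mask = 93.149.0.0
93.149.118.207 AND mask = 93.149.0.0
Yes, same subnet (93.149.0.0)


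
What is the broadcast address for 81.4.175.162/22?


Network: 81.4.172.0/22
Host bits = 10
Set all host bits to 1:
Broadcast: 81.4.175.255


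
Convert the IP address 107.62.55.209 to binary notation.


107 = 01101011
62 = 00111110
55 = 00110111
209 = 11010001
Binary: 01101011.00111110.00110111.11010001


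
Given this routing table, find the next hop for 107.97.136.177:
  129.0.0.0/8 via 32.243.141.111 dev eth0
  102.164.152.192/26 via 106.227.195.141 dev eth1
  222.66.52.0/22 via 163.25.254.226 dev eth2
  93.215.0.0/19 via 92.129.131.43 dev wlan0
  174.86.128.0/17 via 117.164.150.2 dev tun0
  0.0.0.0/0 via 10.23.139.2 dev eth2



Longest prefix match for 107.97.136.177:
  /8 129.0.0.0: no
  /26 102.164.152.192: no
  /22 222.66.52.0: no
  /19 93.215.0.0: no
  /17 174.86.128.0: no
  /0 0.0.0.0: MATCH
Selected: next-hop 10.23.139.2 via eth2 (matched /0)


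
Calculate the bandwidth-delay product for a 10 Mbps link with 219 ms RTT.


BDP = bandwidth * RTT
= 10 Mbps * 219 ms
= 10 * 1e6 * 219 / 1000 bits
= 2190000 bits
= 273750 bytes
= 267.334 KB
BDP = 2190000 bits (273750 bytes)


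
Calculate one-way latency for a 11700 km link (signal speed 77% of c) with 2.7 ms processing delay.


Speed = 0.77 * 3e5 km/s = 231000 km/s
Propagation delay = 11700 / 231000 = 0.0506 s = 50.6494 ms
Processing delay = 2.7 ms
Total one-way latency = 53.3494 ms


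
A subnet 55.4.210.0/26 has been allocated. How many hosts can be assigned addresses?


Host bits = 32 - 26 = 6
Total addresses = 2^6 = 64
Usable = total - 2 (network and broadcast)
Usable hosts: 62


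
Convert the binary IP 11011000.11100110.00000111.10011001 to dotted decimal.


11011000 = 216
11100110 = 230
00000111 = 7
10011001 = 153
IP: 216.230.7.153


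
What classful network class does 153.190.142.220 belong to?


First octet: 153
Binary: 10011001
10xxxxxx -> Class B (128-191)
Class B, default mask 255.255.0.0 (/16)


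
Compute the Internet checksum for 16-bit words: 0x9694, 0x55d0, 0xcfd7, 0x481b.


Sum all words (with carry folding):
+ 0x9694 = 0x9694
+ 0x55d0 = 0xec64
+ 0xcfd7 = 0xbc3c
+ 0x481b = 0x0458
One's complement: ~0x0458
Checksum = 0xfba7


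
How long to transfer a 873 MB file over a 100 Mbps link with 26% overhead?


Effective throughput = 100 * (1 - 26/100) = 74 Mbps
File size in Mb = 873 * 8 = 6984 Mb
Time = 6984 / 74
Time = 94.3784 seconds


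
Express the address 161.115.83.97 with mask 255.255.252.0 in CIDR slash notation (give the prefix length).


Binary: 11111111.11111111.11111100.00000000
Count leading 1s
Prefix: /22


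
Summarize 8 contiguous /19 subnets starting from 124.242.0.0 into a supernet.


Original prefix: /19
Number of subnets: 8 = 2^3
New prefix = 19 - 3 = 16
Supernet: 124.242.0.0/16


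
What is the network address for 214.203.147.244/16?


IP:   11010110.11001011.10010011.11110100
Mask: 11111111.11111111.00000000.00000000
AND operation:
Net:  11010110.11001011.00000000.00000000
Network: 214.203.0.0/16


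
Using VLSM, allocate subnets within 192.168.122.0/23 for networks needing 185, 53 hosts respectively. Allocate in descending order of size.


185 hosts -> /24 (254 usable): 192.168.122.0/24
53 hosts -> /26 (62 usable): 192.168.123.0/26
Allocation: 192.168.122.0/24 (185 hosts, 254 usable); 192.168.123.0/26 (53 hosts, 62 usable)


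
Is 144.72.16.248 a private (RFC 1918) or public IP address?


RFC 1918 private ranges:
  10.0.0.0/8 (10.0.0.0 - 10.255.255.255)
  172.16.0.0/12 (172.16.0.0 - 172.31.255.255)
  192.168.0.0/16 (192.168.0.0 - 192.168.255.255)
Public (not in any RFC 1918 range)


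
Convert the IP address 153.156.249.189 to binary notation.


153 = 10011001
156 = 10011100
249 = 11111001
189 = 10111101
Binary: 10011001.10011100.11111001.10111101


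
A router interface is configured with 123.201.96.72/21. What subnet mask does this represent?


/21 means 21 network bits, 11 host bits
Binary: 11111111111111111111100000000000
Mask: 255.255.248.0


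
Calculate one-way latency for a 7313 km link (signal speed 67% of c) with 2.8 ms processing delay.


Speed = 0.67 * 3e5 km/s = 201000 km/s
Propagation delay = 7313 / 201000 = 0.0364 s = 36.3831 ms
Processing delay = 2.8 ms
Total one-way latency = 39.1831 ms


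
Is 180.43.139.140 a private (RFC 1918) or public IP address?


RFC 1918 private ranges:
  10.0.0.0/8 (10.0.0.0 - 10.255.255.255)
  172.16.0.0/12 (172.16.0.0 - 172.31.255.255)
  192.168.0.0/16 (192.168.0.0 - 192.168.255.255)
Public (not in any RFC 1918 range)


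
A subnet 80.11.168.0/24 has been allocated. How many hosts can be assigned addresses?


Host bits = 32 - 24 = 8
Total addresses = 2^8 = 256
Usable = total - 2 (network and broadcast)
Usable hosts: 254


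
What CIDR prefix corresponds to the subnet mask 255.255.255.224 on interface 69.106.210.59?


Binary: 11111111.11111111.11111111.11100000
Count leading 1s
Prefix: /27


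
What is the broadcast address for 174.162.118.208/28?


Network: 174.162.118.208/28
Host bits = 4
Set all host bits to 1:
Broadcast: 174.162.118.223


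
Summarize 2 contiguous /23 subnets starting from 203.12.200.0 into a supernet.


Original prefix: /23
Number of subnets: 2 = 2^1
New prefix = 23 - 1 = 22
Supernet: 203.12.200.0/22


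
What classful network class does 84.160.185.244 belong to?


First octet: 84
Binary: 01010100
0xxxxxxx -> Class A (1-126)
Class A, default mask 255.0.0.0 (/8)


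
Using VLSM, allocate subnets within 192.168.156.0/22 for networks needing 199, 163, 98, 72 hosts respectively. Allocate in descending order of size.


199 hosts -> /24 (254 usable): 192.168.156.0/24
163 hosts -> /24 (254 usable): 192.168.157.0/24
98 hosts -> /25 (126 usable): 192.168.158.0/25
72 hosts -> /25 (126 usable): 192.168.158.128/25
Allocation: 192.168.156.0/24 (199 hosts, 254 usable); 192.168.157.0/24 (163 hosts, 254 usable); 192.168.158.0/25 (98 hosts, 126 usable); 192.168.158.128/25 (72 hosts, 126 usable)


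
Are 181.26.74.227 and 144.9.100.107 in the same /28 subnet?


Mask: 255.255.255.240
181.26.74.227 AND mask = 181.26.74.224
144.9.100.107 AND mask = 144.9.100.96
No, different subnets (181.26.74.224 vs 144.9.100.96)


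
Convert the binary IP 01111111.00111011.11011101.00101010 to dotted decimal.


01111111 = 127
00111011 = 59
11011101 = 221
00101010 = 42
IP: 127.59.221.42


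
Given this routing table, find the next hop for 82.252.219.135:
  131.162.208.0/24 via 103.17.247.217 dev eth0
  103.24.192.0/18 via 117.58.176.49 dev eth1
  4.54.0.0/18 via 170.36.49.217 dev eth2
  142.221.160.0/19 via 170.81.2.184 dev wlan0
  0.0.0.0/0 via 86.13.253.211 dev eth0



Longest prefix match for 82.252.219.135:
  /24 131.162.208.0: no
  /18 103.24.192.0: no
  /18 4.54.0.0: no
  /19 142.221.160.0: no
  /0 0.0.0.0: MATCH
Selected: next-hop 86.13.253.211 via eth0 (matched /0)


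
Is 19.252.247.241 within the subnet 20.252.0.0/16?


Subnet network: 20.252.0.0
Test IP AND mask: 19.252.0.0
No, 19.252.247.241 is not in 20.252.0.0/16


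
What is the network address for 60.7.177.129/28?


IP:   00111100.00000111.10110001.10000001
Mask: 11111111.11111111.11111111.11110000
AND operation:
Net:  00111100.00000111.10110001.10000000
Network: 60.7.177.128/28


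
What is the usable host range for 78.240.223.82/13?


Network: 78.240.0.0
Broadcast: 78.247.255.255
First usable = network + 1
Last usable = broadcast - 1
Range: 78.240.0.1 to 78.247.255.254


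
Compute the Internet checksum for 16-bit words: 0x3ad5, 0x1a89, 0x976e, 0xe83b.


Sum all words (with carry folding):
+ 0x3ad5 = 0x3ad5
+ 0x1a89 = 0x555e
+ 0x976e = 0xeccc
+ 0xe83b = 0xd508
One's complement: ~0xd508
Checksum = 0x2af7


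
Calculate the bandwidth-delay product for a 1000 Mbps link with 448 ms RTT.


BDP = bandwidth * RTT
= 1000 Mbps * 448 ms
= 1000 * 1e6 * 448 / 1000 bits
= 448000000 bits
= 56000000 bytes
= 54687.5 KB
BDP = 448000000 bits (56000000 bytes)


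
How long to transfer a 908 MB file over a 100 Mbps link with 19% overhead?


Effective throughput = 100 * (1 - 19/100) = 81 Mbps
File size in Mb = 908 * 8 = 7264 Mb
Time = 7264 / 81
Time = 89.679 seconds


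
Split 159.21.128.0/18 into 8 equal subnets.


New prefix = 18 + 3 = 21
Each subnet has 2048 addresses
  159.21.128.0/21
  159.21.136.0/21
  159.21.144.0/21
  159.21.152.0/21
  159.21.160.0/21
  159.21.168.0/21
  159.21.176.0/21
  159.21.184.0/21
Subnets: 159.21.128.0/21, 159.21.136.0/21, 159.21.144.0/21, 159.21.152.0/21, 159.21.160.0/21, 159.21.168.0/21, 159.21.176.0/21, 159.21.184.0/21


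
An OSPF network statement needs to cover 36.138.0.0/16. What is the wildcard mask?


Subnet mask: 255.255.0.0
Wildcard = 255.255.255.255 - subnet mask
255 - 255 = 0
255 - 255 = 0
255 - 0 = 255
255 - 0 = 255
Wildcard: 0.0.255.255


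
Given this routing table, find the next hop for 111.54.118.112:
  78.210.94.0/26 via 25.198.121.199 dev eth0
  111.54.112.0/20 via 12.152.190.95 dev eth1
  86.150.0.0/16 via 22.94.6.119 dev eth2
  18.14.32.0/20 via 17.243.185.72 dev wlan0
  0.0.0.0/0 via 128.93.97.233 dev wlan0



Longest prefix match for 111.54.118.112:
  /26 78.210.94.0: no
  /20 111.54.112.0: MATCH
  /16 86.150.0.0: no
  /20 18.14.32.0: no
  /0 0.0.0.0: MATCH
Selected: next-hop 12.152.190.95 via eth1 (matched /20)


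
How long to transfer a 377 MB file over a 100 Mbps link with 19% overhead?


Effective throughput = 100 * (1 - 19/100) = 81 Mbps
File size in Mb = 377 * 8 = 3016 Mb
Time = 3016 / 81
Time = 37.2346 seconds


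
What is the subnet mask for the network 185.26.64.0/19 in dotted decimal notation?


/19 means 19 network bits, 13 host bits
Binary: 11111111111111111110000000000000
Mask: 255.255.224.0


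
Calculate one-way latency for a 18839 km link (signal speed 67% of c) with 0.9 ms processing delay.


Speed = 0.67 * 3e5 km/s = 201000 km/s
Propagation delay = 18839 / 201000 = 0.0937 s = 93.7264 ms
Processing delay = 0.9 ms
Total one-way latency = 94.6264 ms


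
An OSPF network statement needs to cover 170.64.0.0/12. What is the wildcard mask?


Subnet mask: 255.240.0.0
Wildcard = 255.255.255.255 - subnet mask
255 - 255 = 0
255 - 240 = 15
255 - 0 = 255
255 - 0 = 255
Wildcard: 0.15.255.255


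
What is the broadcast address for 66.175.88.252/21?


Network: 66.175.88.0/21
Host bits = 11
Set all host bits to 1:
Broadcast: 66.175.95.255


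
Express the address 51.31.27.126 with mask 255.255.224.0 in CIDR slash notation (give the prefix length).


Binary: 11111111.11111111.11100000.00000000
Count leading 1s
Prefix: /19


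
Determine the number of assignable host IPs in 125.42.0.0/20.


Host bits = 32 - 20 = 12
Total addresses = 2^12 = 4096
Usable = total - 2 (network and broadcast)
Usable hosts: 4094


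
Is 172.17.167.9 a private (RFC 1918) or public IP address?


RFC 1918 private ranges:
  10.0.0.0/8 (10.0.0.0 - 10.255.255.255)
  172.16.0.0/12 (172.16.0.0 - 172.31.255.255)
  192.168.0.0/16 (192.168.0.0 - 192.168.255.255)
Private (in 172.16.0.0/12)


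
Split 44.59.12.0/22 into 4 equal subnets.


New prefix = 22 + 2 = 24
Each subnet has 256 addresses
  44.59.12.0/24
  44.59.13.0/24
  44.59.14.0/24
  44.59.15.0/24
Subnets: 44.59.12.0/24, 44.59.13.0/24, 44.59.14.0/24, 44.59.15.0/24


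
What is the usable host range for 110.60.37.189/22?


Network: 110.60.36.0
Broadcast: 110.60.39.255
First usable = network + 1
Last usable = broadcast - 1
Range: 110.60.36.1 to 110.60.39.254


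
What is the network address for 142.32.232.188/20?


IP:   10001110.00100000.11101000.10111100
Mask: 11111111.11111111.11110000.00000000
AND operation:
Net:  10001110.00100000.11100000.00000000
Network: 142.32.224.0/20


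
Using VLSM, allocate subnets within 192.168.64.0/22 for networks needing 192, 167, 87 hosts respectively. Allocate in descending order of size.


192 hosts -> /24 (254 usable): 192.168.64.0/24
167 hosts -> /24 (254 usable): 192.168.65.0/24
87 hosts -> /25 (126 usable): 192.168.66.0/25
Allocation: 192.168.64.0/24 (192 hosts, 254 usable); 192.168.65.0/24 (167 hosts, 254 usable); 192.168.66.0/25 (87 hosts, 126 usable)


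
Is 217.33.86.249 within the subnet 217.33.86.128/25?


Subnet network: 217.33.86.128
Test IP AND mask: 217.33.86.128
Yes, 217.33.86.249 is in 217.33.86.128/25


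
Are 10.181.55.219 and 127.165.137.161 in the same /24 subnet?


Mask: 255.255.255.0
10.181.55.219 AND mask = 10.181.55.0
127.165.137.161 AND mask = 127.165.137.0
No, different subnets (10.181.55.0 vs 127.165.137.0)


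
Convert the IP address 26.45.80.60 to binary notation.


26 = 00011010
45 = 00101101
80 = 01010000
60 = 00111100
Binary: 00011010.00101101.01010000.00111100


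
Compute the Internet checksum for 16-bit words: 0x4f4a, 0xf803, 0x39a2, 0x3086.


Sum all words (with carry folding):
+ 0x4f4a = 0x4f4a
+ 0xf803 = 0x474e
+ 0x39a2 = 0x80f0
+ 0x3086 = 0xb176
One's complement: ~0xb176
Checksum = 0x4e89


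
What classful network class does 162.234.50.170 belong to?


First octet: 162
Binary: 10100010
10xxxxxx -> Class B (128-191)
Class B, default mask 255.255.0.0 (/16)


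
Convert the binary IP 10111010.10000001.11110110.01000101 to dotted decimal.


10111010 = 186
10000001 = 129
11110110 = 246
01000101 = 69
IP: 186.129.246.69


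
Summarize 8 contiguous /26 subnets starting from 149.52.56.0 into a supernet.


Original prefix: /26
Number of subnets: 8 = 2^3
New prefix = 26 - 3 = 23
Supernet: 149.52.56.0/23


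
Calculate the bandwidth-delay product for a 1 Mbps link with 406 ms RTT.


BDP = bandwidth * RTT
= 1 Mbps * 406 ms
= 1 * 1e6 * 406 / 1000 bits
= 406000 bits
= 50750 bytes
= 49.5605 KB
BDP = 406000 bits (50750 bytes)


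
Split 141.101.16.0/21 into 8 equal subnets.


New prefix = 21 + 3 = 24
Each subnet has 256 addresses
  141.101.16.0/24
  141.101.17.0/24
  141.101.18.0/24
  141.101.19.0/24
  141.101.20.0/24
  141.101.21.0/24
  141.101.22.0/24
  141.101.23.0/24
Subnets: 141.101.16.0/24, 141.101.17.0/24, 141.101.18.0/24, 141.101.19.0/24, 141.101.20.0/24, 141.101.21.0/24, 141.101.22.0/24, 141.101.23.0/24


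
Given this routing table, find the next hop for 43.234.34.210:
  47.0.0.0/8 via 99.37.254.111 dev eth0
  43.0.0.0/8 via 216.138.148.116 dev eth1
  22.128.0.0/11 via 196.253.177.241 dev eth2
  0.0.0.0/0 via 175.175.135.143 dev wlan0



Longest prefix match for 43.234.34.210:
  /8 47.0.0.0: no
  /8 43.0.0.0: MATCH
  /11 22.128.0.0: no
  /0 0.0.0.0: MATCH
Selected: next-hop 216.138.148.116 via eth1 (matched /8)
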